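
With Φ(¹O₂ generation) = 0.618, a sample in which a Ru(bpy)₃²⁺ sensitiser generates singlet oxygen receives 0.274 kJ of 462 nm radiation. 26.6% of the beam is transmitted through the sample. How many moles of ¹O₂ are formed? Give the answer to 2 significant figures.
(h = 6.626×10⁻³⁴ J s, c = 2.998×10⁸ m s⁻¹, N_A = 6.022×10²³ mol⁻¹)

Photon energy at 462 nm: hc/λ = (6.626×10⁻³⁴)(2.998×10⁸)/(462×10⁻⁹) = 4.300×10⁻¹⁹ J.
Incident energy: 0.274 kJ = 274 J.
Photons incident: 274 / 4.300×10⁻¹⁹ = 6.372×10²⁰, i.e. 6.372×10²⁰/6.022×10²³ = 0.001058 mol.
Fraction absorbed: 1 − 26.6/100 = 0.7340.
Photons absorbed: 0.7340 × 0.001058 = 7.766×10⁻⁴ mol.
Product: Φ × n_abs = 0.618 × 7.766×10⁻⁴ = 4.799×10⁻⁴ mol.

4.8×10⁻⁴ mol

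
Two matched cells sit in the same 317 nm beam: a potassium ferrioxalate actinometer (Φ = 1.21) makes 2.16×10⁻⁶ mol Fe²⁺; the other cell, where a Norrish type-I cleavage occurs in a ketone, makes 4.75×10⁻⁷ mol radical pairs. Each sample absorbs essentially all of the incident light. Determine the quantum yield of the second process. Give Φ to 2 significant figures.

Φ = 0.27

Photons absorbed by the actinometer: 2.16×10⁻⁶ / 1.21 = 1.785×10⁻⁶ mol.
Φ(unknown) = 4.75×10⁻⁷ / 1.785×10⁻⁶ = 0.27.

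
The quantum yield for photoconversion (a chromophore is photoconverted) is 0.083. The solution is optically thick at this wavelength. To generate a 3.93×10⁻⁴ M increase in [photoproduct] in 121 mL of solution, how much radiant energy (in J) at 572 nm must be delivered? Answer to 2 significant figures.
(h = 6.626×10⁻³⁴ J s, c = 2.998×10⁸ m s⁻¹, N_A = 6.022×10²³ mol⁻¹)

Product: (3.93×10⁻⁴ M)(0.121 L) = 4.755×10⁻⁵ mol.
Photons that must be absorbed: 4.755×10⁻⁵ / 0.083 = 5.729×10⁻⁴ mol.
Photon energy: hc/λ = 3.473×10⁻¹⁹ J; per mole, 2.091×10⁵ J mol⁻¹.
Energy required: 5.729×10⁻⁴ × 2.091×10⁵ = 120 J.

120 J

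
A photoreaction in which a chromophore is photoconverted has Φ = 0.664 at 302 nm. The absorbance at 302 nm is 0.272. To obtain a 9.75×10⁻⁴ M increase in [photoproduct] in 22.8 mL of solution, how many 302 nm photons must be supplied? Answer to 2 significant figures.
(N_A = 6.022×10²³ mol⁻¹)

4.3×10¹⁹ photons

Product: (9.75×10⁻⁴ M)(0.0228 L) = 2.223×10⁻⁵ mol.
Photons that must be absorbed: 2.223×10⁻⁵ / 0.664 = 3.348×10⁻⁵ mol.
Fraction absorbed: 1 − 10^(−0.272) = 0.4654.
Incident photons needed: 3.348×10⁻⁵ / 0.4654 = 7.194×10⁻⁵ mol.
Photon count: 7.194×10⁻⁵ × 6.022×10²³ = 4.3×10¹⁹.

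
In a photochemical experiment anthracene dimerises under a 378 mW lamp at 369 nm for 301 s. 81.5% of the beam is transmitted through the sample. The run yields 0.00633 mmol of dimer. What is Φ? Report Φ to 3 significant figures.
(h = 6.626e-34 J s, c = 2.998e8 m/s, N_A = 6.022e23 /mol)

Φ = 0.0975

Product: 0.00633 mmol = 6.33e-6 mol.
Photon energy at 369 nm: hc/λ = (6.626e-34)(2.998e8)/(369e-9) = 5.383e-19 J.
Energy delivered: (378 mW)(301 s) = 113.8 J.
Photons incident: 113.8 / 5.383e-19 = 2.114e20, i.e. 2.114e20/6.022e23 = 3.510e-4 mol.
Fraction absorbed: 1 − 81.5/100 = 0.1850.
Photons absorbed: 0.1850 × 3.510e-4 = 6.494e-5 mol.
Φ = 6.33e-6 mol / 6.494e-5 mol photons = 0.0975.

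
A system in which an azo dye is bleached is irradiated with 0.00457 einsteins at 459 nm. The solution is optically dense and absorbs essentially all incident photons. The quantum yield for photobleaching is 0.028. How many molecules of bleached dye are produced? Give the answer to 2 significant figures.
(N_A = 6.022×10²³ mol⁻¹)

7.7×10¹⁹ molecules

Product: Φ × n_abs = 0.028 × 0.00457 = 1.280×10⁻⁴ mol.
As a count: 1.280×10⁻⁴ × 6.022×10²³ = 7.7×10¹⁹.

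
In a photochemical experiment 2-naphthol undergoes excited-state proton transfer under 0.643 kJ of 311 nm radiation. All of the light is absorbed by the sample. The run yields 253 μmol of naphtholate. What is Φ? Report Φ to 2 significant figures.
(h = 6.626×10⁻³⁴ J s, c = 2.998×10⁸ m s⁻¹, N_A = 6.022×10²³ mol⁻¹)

Φ = 0.15

Product: 253 μmol = 2.53×10⁻⁴ mol.
Photon energy at 311 nm: hc/λ = (6.626×10⁻³⁴)(2.998×10⁸)/(311×10⁻⁹) = 6.387×10⁻¹⁹ J.
Incident energy: 0.643 kJ = 643 J.
Photons incident: 643 / 6.387×10⁻¹⁹ = 1.007×10²¹, i.e. 1.007×10²¹/6.022×10²³ = 0.001672 mol.
Φ = 2.53×10⁻⁴ mol / 0.001672 mol photons = 0.15.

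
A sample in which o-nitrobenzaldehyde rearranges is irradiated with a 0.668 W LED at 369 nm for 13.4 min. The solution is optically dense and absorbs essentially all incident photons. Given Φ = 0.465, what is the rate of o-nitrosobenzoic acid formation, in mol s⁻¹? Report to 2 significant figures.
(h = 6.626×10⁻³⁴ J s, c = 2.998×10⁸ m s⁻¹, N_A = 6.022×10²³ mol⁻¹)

9.6×10⁻⁷ mol s⁻¹

Photon energy at 369 nm: hc/λ = (6.626×10⁻³⁴)(2.998×10⁸)/(369×10⁻⁹) = 5.383×10⁻¹⁹ J.
Energy delivered: (0.668 W)(804 s) = 537.1 J.
Photons incident: 537.1 / 5.383×10⁻¹⁹ = 9.978×10²⁰, i.e. 9.978×10²⁰/6.022×10²³ = 0.001657 mol.
Product formed: 0.465 × 0.001657 = 7.705×10⁻⁴ mol.
Rate: 7.705×10⁻⁴ / 804 s = 9.6×10⁻⁷ mol s⁻¹.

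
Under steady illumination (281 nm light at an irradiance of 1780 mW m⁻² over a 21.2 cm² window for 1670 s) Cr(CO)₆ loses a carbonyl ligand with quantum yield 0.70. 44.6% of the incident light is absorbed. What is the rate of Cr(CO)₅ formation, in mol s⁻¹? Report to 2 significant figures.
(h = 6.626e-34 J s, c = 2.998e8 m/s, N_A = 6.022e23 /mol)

2.8e-9 mol s⁻¹

Photon energy at 281 nm: hc/λ = (6.626e-34)(2.998e8)/(281e-9) = 7.069e-19 J.
Energy delivered: (1780 mW m⁻²)(21.2e-4 m²)(1670 s) = 6.302 J.
Photons incident: 6.302 / 7.069e-19 = 8.915e18, i.e. 8.915e18/6.022e23 = 1.480e-5 mol.
Photons absorbed: 0.446 × 1.480e-5 = 6.601e-6 mol.
Product formed: 0.70 × 6.601e-6 = 4.621e-6 mol.
Rate: 4.621e-6 / 1670 s = 2.8e-9 mol s⁻¹.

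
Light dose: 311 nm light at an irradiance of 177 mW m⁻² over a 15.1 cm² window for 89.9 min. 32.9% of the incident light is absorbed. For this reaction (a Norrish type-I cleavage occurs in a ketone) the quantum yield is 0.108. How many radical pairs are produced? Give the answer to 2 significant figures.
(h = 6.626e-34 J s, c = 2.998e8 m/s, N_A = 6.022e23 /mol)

8.0e16 radical pairs

Photon energy at 311 nm: hc/λ = (6.626e-34)(2.998e8)/(311e-9) = 6.387e-19 J.
Energy delivered: (177 mW m⁻²)(15.1e-4 m²)(5394 s) = 1.442 J.
Photons incident: 1.442 / 6.387e-19 = 2.258e18, i.e. 2.258e18/6.022e23 = 3.750e-6 mol.
Photons absorbed: 0.329 × 3.750e-6 = 1.234e-6 mol.
Product: Φ × n_abs = 0.108 × 1.234e-6 = 1.333e-7 mol.
As a count: 1.333e-7 × 6.022e23 = 8.0e16.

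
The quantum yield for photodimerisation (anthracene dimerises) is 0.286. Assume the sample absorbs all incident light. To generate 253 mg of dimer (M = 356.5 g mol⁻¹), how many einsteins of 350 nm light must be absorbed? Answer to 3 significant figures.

0.00248 einstein

Product: 253 mg / 356.5 g mol⁻¹ = 7.097×10⁻⁴ mol.
Photons that must be absorbed: 7.097×10⁻⁴ / 0.286 = 0.002481 mol.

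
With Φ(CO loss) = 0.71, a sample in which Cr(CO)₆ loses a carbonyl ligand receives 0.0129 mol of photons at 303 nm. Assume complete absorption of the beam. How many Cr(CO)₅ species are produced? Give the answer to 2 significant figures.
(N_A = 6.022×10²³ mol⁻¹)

Product: Φ × n_abs = 0.71 × 0.0129 = 0.009159 mol.
As a count: 0.009159 × 6.022×10²³ = 5.5×10²¹.

5.5×10²¹ species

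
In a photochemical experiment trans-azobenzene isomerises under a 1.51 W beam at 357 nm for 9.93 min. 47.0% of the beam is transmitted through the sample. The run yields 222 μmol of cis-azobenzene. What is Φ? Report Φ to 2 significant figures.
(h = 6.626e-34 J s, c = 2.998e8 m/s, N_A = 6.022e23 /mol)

Φ = 0.16

Product: 222 μmol = 2.22e-4 mol.
Photon energy at 357 nm: hc/λ = (6.626e-34)(2.998e8)/(357e-9) = 5.564e-19 J.
Energy delivered: (1.51 W)(595.8 s) = 899.7 J.
Photons incident: 899.7 / 5.564e-19 = 1.617e21, i.e. 1.617e21/6.022e23 = 0.002685 mol.
Fraction absorbed: 1 − 47.0/100 = 0.5300.
Photons absorbed: 0.5300 × 0.002685 = 0.001423 mol.
Φ = 2.22e-4 mol / 0.001423 mol photons = 0.16.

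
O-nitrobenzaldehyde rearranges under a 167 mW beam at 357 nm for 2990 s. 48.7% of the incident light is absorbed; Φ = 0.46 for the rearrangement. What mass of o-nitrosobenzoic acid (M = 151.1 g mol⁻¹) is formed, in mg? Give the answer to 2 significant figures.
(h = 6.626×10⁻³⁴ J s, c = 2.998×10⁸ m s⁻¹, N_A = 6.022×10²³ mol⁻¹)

50 mg

Photon energy at 357 nm: hc/λ = (6.626×10⁻³⁴)(2.998×10⁸)/(357×10⁻⁹) = 5.564×10⁻¹⁹ J.
Energy delivered: (167 mW)(2990 s) = 499.3 J.
Photons incident: 499.3 / 5.564×10⁻¹⁹ = 8.974×10²⁰, i.e. 8.974×10²⁰/6.022×10²³ = 0.001490 mol.
Photons absorbed: 0.487 × 0.001490 = 7.256×10⁻⁴ mol.
Product: Φ × n_abs = 0.46 × 7.256×10⁻⁴ = 3.338×10⁻⁴ mol.
Mass: 3.338×10⁻⁴ × 151.1 = 0.05044 g = 50 mg.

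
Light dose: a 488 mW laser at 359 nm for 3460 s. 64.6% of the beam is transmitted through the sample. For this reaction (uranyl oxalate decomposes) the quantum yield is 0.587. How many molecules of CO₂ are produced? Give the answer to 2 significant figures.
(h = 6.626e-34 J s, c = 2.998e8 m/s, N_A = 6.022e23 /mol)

6.3e20 molecules

Photon energy at 359 nm: hc/λ = (6.626e-34)(2.998e8)/(359e-9) = 5.533e-19 J.
Energy delivered: (488 mW)(3460 s) = 1688 J.
Photons incident: 1688 / 5.533e-19 = 3.051e21, i.e. 3.051e21/6.022e23 = 0.005066 mol.
Fraction absorbed: 1 − 64.6/100 = 0.3540.
Photons absorbed: 0.3540 × 0.005066 = 0.001793 mol.
Product: Φ × n_abs = 0.587 × 0.001793 = 0.001052 mol.
As a count: 0.001052 × 6.022e23 = 6.3e20.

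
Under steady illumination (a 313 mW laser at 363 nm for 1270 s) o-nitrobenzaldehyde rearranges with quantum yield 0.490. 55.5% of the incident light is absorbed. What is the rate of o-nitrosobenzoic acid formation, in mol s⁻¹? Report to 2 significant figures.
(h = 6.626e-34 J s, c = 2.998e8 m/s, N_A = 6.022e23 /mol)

Photon energy at 363 nm: hc/λ = (6.626e-34)(2.998e8)/(363e-9) = 5.472e-19 J.
Energy delivered: (313 mW)(1270 s) = 397.5 J.
Photons incident: 397.5 / 5.472e-19 = 7.264e20, i.e. 7.264e20/6.022e23 = 0.001206 mol.
Photons absorbed: 0.555 × 0.001206 = 6.693e-4 mol.
Product formed: 0.490 × 6.693e-4 = 3.280e-4 mol.
Rate: 3.280e-4 / 1270 s = 2.6e-7 mol s⁻¹.

2.6e-7 mol s⁻¹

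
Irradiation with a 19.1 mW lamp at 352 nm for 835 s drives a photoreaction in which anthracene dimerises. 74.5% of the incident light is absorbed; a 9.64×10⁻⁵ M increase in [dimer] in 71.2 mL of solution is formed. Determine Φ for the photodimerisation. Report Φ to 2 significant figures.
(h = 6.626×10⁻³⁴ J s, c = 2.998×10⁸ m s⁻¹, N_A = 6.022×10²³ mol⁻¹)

Product: (9.64×10⁻⁵ M)(0.0712 L) = 6.864×10⁻⁶ mol.
Photon energy at 352 nm: hc/λ = (6.626×10⁻³⁴)(2.998×10⁸)/(352×10⁻⁹) = 5.643×10⁻¹⁹ J.
Energy delivered: (19.1 mW)(835 s) = 15.95 J.
Photons incident: 15.95 / 5.643×10⁻¹⁹ = 2.827×10¹⁹, i.e. 2.827×10¹⁹/6.022×10²³ = 4.694×10⁻⁵ mol.
Photons absorbed: 0.745 × 4.694×10⁻⁵ = 3.497×10⁻⁵ mol.
Φ = 6.864×10⁻⁶ mol / 3.497×10⁻⁵ mol photons = 0.20.

Φ = 0.20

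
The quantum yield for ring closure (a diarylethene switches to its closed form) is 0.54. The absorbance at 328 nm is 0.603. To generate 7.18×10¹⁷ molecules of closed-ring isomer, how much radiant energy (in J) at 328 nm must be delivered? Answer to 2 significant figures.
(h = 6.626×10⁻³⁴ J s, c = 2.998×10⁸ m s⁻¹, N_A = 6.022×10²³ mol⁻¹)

1.1 J

Product: 7.18×10¹⁷ / 6.022×10²³ = 1.192×10⁻⁶ mol.
Photons that must be absorbed: 1.192×10⁻⁶ / 0.54 = 2.207×10⁻⁶ mol.
Fraction absorbed: 1 − 10^(−0.603) = 0.7505.
Incident photons needed: 2.207×10⁻⁶ / 0.7505 = 2.941×10⁻⁶ mol.
Photon energy: hc/λ = 6.056×10⁻¹⁹ J; per mole, 3.647×10⁵ J mol⁻¹.
Energy required: 2.941×10⁻⁶ × 3.647×10⁵ = 1.1 J.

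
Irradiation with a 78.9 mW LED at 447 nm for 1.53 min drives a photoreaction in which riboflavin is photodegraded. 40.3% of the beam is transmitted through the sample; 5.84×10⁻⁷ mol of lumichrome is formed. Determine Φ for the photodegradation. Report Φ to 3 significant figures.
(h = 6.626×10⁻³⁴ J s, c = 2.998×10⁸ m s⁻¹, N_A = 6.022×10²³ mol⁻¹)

Φ = 0.0361

Photon energy at 447 nm: hc/λ = (6.626×10⁻³⁴)(2.998×10⁸)/(447×10⁻⁹) = 4.444×10⁻¹⁹ J.
Energy delivered: (78.9 mW)(91.8 s) = 7.243 J.
Photons incident: 7.243 / 4.444×10⁻¹⁹ = 1.630×10¹⁹, i.e. 1.630×10¹⁹/6.022×10²³ = 2.707×10⁻⁵ mol.
Fraction absorbed: 1 − 40.3/100 = 0.5970.
Photons absorbed: 0.5970 × 2.707×10⁻⁵ = 1.616×10⁻⁵ mol.
Φ = 5.84×10⁻⁷ mol / 1.616×10⁻⁵ mol photons = 0.0361.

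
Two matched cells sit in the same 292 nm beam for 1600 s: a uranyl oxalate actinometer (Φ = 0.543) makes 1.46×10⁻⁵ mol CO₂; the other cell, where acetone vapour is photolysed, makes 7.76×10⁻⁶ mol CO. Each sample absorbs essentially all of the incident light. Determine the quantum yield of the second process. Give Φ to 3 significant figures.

Photons absorbed by the actinometer: 1.46×10⁻⁵ / 0.543 = 2.689×10⁻⁵ mol.
Φ(unknown) = 7.76×10⁻⁶ / 2.689×10⁻⁵ = 0.289.

Φ = 0.289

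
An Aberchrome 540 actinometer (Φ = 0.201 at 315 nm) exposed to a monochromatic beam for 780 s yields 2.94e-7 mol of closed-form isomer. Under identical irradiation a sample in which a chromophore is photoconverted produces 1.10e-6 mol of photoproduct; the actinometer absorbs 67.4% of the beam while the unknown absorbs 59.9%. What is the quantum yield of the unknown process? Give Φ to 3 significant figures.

Φ = 0.846

Photons absorbed by the actinometer: 2.94e-7 / 0.201 = 1.463e-6 mol.
Incident flux: 1.463e-6 / 0.674 = 2.171e-6 einstein.
Absorbed by unknown: 0.599 × 2.171e-6 = 1.300e-6 mol.
Φ(unknown) = 1.10e-6 / 1.300e-6 = 0.846.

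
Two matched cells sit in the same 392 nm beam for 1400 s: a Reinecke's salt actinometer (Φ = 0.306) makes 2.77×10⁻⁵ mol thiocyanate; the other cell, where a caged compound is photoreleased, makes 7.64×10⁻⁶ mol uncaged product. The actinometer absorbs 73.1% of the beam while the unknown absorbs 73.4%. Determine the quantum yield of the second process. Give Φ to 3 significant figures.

Φ = 0.0841

Photons absorbed by the actinometer: 2.77×10⁻⁵ / 0.306 = 9.052×10⁻⁵ mol.
Incident flux: 9.052×10⁻⁵ / 0.731 = 1.238×10⁻⁴ einstein.
Absorbed by unknown: 0.734 × 1.238×10⁻⁴ = 9.087×10⁻⁵ mol.
Φ(unknown) = 7.64×10⁻⁶ / 9.087×10⁻⁵ = 0.0841.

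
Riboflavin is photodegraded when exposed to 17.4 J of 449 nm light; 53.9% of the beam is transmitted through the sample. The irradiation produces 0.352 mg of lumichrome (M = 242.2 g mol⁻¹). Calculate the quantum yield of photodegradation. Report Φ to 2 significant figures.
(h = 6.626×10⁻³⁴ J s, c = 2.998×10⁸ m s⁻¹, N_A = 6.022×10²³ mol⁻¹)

Product: 0.352 mg / 242.2 g mol⁻¹ = 1.453×10⁻⁶ mol.
Photon energy at 449 nm: hc/λ = (6.626×10⁻³⁴)(2.998×10⁸)/(449×10⁻⁹) = 4.424×10⁻¹⁹ J.
Photons incident: 17.4 / 4.424×10⁻¹⁹ = 3.933×10¹⁹, i.e. 3.933×10¹⁹/6.022×10²³ = 6.531×10⁻⁵ mol.
Fraction absorbed: 1 − 53.9/100 = 0.4610.
Photons absorbed: 0.4610 × 6.531×10⁻⁵ = 3.011×10⁻⁵ mol.
Φ = 1.453×10⁻⁶ mol / 3.011×10⁻⁵ mol photons = 0.048.

Φ = 0.048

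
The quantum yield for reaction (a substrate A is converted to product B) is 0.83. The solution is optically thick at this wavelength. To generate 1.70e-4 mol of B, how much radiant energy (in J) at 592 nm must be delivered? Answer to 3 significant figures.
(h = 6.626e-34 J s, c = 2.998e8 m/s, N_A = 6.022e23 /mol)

Photons that must be absorbed: 1.70e-4 / 0.83 = 2.048e-4 mol.
Photon energy: hc/λ = 3.356e-19 J; per mole, 2.021e5 J mol⁻¹.
Energy required: 2.048e-4 × 2.021e5 = 41.4 J.

41.4 J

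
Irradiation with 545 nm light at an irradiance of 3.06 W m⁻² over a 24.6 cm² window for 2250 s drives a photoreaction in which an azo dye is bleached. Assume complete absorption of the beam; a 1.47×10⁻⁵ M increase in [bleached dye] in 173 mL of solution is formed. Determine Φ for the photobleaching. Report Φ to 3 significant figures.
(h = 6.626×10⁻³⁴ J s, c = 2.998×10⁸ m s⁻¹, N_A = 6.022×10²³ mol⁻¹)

Φ = 0.0330

Product: (1.47×10⁻⁵ M)(0.173 L) = 2.543×10⁻⁶ mol.
Photon energy at 545 nm: hc/λ = (6.626×10⁻³⁴)(2.998×10⁸)/(545×10⁻⁹) = 3.645×10⁻¹⁹ J.
Energy delivered: (3.06 W m⁻²)(24.6×10⁻⁴ m²)(2250 s) = 16.94 J.
Photons incident: 16.94 / 3.645×10⁻¹⁹ = 4.647×10¹⁹, i.e. 4.647×10¹⁹/6.022×10²³ = 7.717×10⁻⁵ mol.
Φ = 2.543×10⁻⁶ mol / 7.717×10⁻⁵ mol photons = 0.0330.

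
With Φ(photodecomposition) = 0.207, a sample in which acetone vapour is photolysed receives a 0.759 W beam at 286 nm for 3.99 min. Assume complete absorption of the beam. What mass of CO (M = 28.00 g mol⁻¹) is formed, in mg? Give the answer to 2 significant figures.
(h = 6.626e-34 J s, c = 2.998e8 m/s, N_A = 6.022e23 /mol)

Photon energy at 286 nm: hc/λ = (6.626e-34)(2.998e8)/(286e-9) = 6.946e-19 J.
Energy delivered: (0.759 W)(239.4 s) = 181.7 J.
Photons incident: 181.7 / 6.946e-19 = 2.616e20, i.e. 2.616e20/6.022e23 = 4.344e-4 mol.
Product: Φ × n_abs = 0.207 × 4.344e-4 = 8.992e-5 mol.
Mass: 8.992e-5 × 28.00 = 0.002518 g = 2.5 mg.

2.5 mg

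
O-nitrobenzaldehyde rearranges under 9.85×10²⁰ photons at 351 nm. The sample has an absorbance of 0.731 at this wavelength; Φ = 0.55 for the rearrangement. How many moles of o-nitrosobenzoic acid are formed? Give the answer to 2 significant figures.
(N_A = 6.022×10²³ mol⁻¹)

Moles of photons: 9.85×10²⁰ / 6.022×10²³ = 0.001636 mol.
Fraction absorbed: 1 − 10^(−0.731) = 0.8142.
Photons absorbed: 0.8142 × 0.001636 = 0.001332 mol.
Product: Φ × n_abs = 0.55 × 0.001332 = 7.326×10⁻⁴ mol.

7.3×10⁻⁴ mol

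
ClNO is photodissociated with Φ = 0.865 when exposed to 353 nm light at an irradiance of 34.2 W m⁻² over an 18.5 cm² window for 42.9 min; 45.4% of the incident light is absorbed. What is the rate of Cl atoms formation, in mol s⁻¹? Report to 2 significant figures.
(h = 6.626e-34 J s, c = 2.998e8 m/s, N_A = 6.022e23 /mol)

7.3e-8 mol s⁻¹

Photon energy at 353 nm: hc/λ = (6.626e-34)(2.998e8)/(353e-9) = 5.627e-19 J.
Energy delivered: (34.2 W m⁻²)(18.5e-4 m²)(2574 s) = 162.9 J.
Photons incident: 162.9 / 5.627e-19 = 2.895e20, i.e. 2.895e20/6.022e23 = 4.807e-4 mol.
Photons absorbed: 0.454 × 4.807e-4 = 2.182e-4 mol.
Product formed: 0.865 × 2.182e-4 = 1.887e-4 mol.
Rate: 1.887e-4 / 2574 s = 7.3e-8 mol s⁻¹.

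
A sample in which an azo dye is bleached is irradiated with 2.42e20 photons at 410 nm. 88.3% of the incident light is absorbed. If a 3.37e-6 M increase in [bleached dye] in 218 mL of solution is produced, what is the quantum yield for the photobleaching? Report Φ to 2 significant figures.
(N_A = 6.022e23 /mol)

Product: (3.37e-6 M)(0.218 L) = 7.347e-7 mol.
Moles of photons: 2.42e20 / 6.022e23 = 4.019e-4 mol.
Photons absorbed: 0.883 × 4.019e-4 = 3.549e-4 mol.
Φ = 7.347e-7 mol / 3.549e-4 mol photons = 0.0021.

Φ = 0.0021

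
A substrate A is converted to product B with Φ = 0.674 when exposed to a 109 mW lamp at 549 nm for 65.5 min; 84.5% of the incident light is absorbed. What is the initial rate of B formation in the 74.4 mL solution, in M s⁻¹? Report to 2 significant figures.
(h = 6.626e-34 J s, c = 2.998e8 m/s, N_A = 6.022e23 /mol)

3.8e-6 M s⁻¹

Photon energy at 549 nm: hc/λ = (6.626e-34)(2.998e8)/(549e-9) = 3.618e-19 J.
Energy delivered: (109 mW)(3930 s) = 428.4 J.
Photons incident: 428.4 / 3.618e-19 = 1.184e21, i.e. 1.184e21/6.022e23 = 0.001966 mol.
Photons absorbed: 0.845 × 0.001966 = 0.001661 mol.
Product formed: 0.674 × 0.001661 = 0.001120 mol.
Rate: 0.001120 mol / (3930 s × 0.0744 L) = 3.8e-6 M s⁻¹.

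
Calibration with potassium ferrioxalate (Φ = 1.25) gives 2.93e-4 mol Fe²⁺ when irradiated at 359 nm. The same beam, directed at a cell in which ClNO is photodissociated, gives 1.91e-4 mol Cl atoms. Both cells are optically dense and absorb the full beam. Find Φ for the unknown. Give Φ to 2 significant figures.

Photons absorbed by the actinometer: 2.93e-4 / 1.25 = 2.344e-4 mol.
Φ(unknown) = 1.91e-4 / 2.344e-4 = 0.81.

Φ = 0.81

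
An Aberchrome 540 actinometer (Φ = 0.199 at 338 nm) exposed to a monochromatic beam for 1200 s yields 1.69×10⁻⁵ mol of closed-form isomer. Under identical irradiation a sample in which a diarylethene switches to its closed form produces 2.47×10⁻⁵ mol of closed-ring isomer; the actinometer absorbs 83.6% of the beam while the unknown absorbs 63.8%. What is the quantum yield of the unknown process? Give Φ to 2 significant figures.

Φ = 0.38

Photons absorbed by the actinometer: 1.69×10⁻⁵ / 0.199 = 8.492×10⁻⁵ mol.
Incident flux: 8.492×10⁻⁵ / 0.836 = 1.016×10⁻⁴ einstein.
Absorbed by unknown: 0.638 × 1.016×10⁻⁴ = 6.482×10⁻⁵ mol.
Φ(unknown) = 2.47×10⁻⁵ / 6.482×10⁻⁵ = 0.38.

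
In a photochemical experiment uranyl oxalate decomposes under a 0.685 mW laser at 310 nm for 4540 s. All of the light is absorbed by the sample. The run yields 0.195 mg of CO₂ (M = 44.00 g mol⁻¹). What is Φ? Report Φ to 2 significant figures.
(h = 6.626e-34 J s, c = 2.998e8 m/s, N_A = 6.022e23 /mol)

Φ = 0.55

Product: 0.195 mg / 44.00 g mol⁻¹ = 4.432e-6 mol.
Photon energy at 310 nm: hc/λ = (6.626e-34)(2.998e8)/(310e-9) = 6.408e-19 J.
Energy delivered: (0.685 mW)(4540 s) = 3.110 J.
Photons incident: 3.110 / 6.408e-19 = 4.853e18, i.e. 4.853e18/6.022e23 = 8.059e-6 mol.
Φ = 4.432e-6 mol / 8.059e-6 mol photons = 0.55.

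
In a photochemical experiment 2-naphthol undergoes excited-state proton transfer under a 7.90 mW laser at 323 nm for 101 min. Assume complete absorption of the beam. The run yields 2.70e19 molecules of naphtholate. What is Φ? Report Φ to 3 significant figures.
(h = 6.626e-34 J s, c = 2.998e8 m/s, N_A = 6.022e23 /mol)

Φ = 0.347

Product: 2.70e19 / 6.022e23 = 4.484e-5 mol.
Photon energy at 323 nm: hc/λ = (6.626e-34)(2.998e8)/(323e-9) = 6.150e-19 J.
Energy delivered: (7.90 mW)(6060 s) = 47.87 J.
Photons incident: 47.87 / 6.150e-19 = 7.784e19, i.e. 7.784e19/6.022e23 = 1.293e-4 mol.
Φ = 4.484e-5 mol / 1.293e-4 mol photons = 0.347.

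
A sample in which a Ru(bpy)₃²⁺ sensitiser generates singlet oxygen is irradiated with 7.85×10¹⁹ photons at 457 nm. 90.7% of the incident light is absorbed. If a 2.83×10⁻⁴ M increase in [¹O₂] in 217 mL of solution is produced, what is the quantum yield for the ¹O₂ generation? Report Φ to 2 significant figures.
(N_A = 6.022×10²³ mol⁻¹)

Product: (2.83×10⁻⁴ M)(0.217 L) = 6.141×10⁻⁵ mol.
Moles of photons: 7.85×10¹⁹ / 6.022×10²³ = 1.304×10⁻⁴ mol.
Photons absorbed: 0.907 × 1.304×10⁻⁴ = 1.183×10⁻⁴ mol.
Φ = 6.141×10⁻⁵ mol / 1.183×10⁻⁴ mol photons = 0.52.

Φ = 0.52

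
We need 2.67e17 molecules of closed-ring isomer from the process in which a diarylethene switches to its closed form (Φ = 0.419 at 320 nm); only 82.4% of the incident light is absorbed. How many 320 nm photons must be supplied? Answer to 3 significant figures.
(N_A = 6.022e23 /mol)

7.73e17 photons

Product: 2.67e17 / 6.022e23 = 4.434e-7 mol.
Photons that must be absorbed: 4.434e-7 / 0.419 = 1.058e-6 mol.
Incident photons needed: 1.058e-6 / 0.824 = 1.284e-6 mol.
Photon count: 1.284e-6 × 6.022e23 = 7.73e17.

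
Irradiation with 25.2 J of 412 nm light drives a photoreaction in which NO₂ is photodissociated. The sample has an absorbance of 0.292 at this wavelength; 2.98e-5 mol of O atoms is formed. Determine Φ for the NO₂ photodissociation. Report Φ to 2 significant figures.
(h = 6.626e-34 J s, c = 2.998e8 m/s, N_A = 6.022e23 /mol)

Φ = 0.70

Photon energy at 412 nm: hc/λ = (6.626e-34)(2.998e8)/(412e-9) = 4.822e-19 J.
Photons incident: 25.2 / 4.822e-19 = 5.226e19, i.e. 5.226e19/6.022e23 = 8.678e-5 mol.
Fraction absorbed: 1 − 10^(−0.292) = 0.4895.
Photons absorbed: 0.4895 × 8.678e-5 = 4.248e-5 mol.
Φ = 2.98e-5 mol / 4.248e-5 mol photons = 0.70.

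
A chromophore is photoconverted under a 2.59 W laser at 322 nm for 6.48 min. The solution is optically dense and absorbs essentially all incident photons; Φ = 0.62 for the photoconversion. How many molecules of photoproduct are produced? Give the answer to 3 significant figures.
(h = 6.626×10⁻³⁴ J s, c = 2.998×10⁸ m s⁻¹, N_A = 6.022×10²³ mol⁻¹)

1.01×10²¹ molecules

Photon energy at 322 nm: hc/λ = (6.626×10⁻³⁴)(2.998×10⁸)/(322×10⁻⁹) = 6.169×10⁻¹⁹ J.
Energy delivered: (2.59 W)(388.8 s) = 1007 J.
Photons incident: 1007 / 6.169×10⁻¹⁹ = 1.632×10²¹, i.e. 1.632×10²¹/6.022×10²³ = 0.002710 mol.
Product: Φ × n_abs = 0.62 × 0.002710 = 0.001680 mol.
As a count: 0.001680 × 6.022×10²³ = 1.01×10²¹.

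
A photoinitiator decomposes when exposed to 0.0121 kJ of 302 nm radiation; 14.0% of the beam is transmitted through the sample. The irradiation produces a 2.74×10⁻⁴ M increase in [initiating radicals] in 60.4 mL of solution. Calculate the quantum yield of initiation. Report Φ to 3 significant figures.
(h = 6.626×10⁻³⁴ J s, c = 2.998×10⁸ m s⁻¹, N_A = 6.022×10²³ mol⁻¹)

Φ = 0.630

Product: (2.74×10⁻⁴ M)(0.0604 L) = 1.655×10⁻⁵ mol.
Photon energy at 302 nm: hc/λ = (6.626×10⁻³⁴)(2.998×10⁸)/(302×10⁻⁹) = 6.578×10⁻¹⁹ J.
Incident energy: 0.0121 kJ = 12.1 J.
Photons incident: 12.1 / 6.578×10⁻¹⁹ = 1.839×10¹⁹, i.e. 1.839×10¹⁹/6.022×10²³ = 3.054×10⁻⁵ mol.
Fraction absorbed: 1 − 14.0/100 = 0.8600.
Photons absorbed: 0.8600 × 3.054×10⁻⁵ = 2.626×10⁻⁵ mol.
Φ = 1.655×10⁻⁵ mol / 2.626×10⁻⁵ mol photons = 0.630.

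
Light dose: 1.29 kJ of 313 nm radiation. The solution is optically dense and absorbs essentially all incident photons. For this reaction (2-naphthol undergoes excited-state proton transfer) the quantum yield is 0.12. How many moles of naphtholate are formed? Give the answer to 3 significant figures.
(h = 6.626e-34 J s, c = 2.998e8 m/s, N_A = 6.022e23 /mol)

Photon energy at 313 nm: hc/λ = (6.626e-34)(2.998e8)/(313e-9) = 6.347e-19 J.
Incident energy: 1.29 kJ = 1290 J.
Photons incident: 1290 / 6.347e-19 = 2.032e21, i.e. 2.032e21/6.022e23 = 0.003374 mol.
Product: Φ × n_abs = 0.12 × 0.003374 = 4.049e-4 mol.

4.05e-4 mol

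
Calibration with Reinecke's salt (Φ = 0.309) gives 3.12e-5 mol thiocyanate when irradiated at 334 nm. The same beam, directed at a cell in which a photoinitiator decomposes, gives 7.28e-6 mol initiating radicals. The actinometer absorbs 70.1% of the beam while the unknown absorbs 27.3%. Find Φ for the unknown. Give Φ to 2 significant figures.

Photons absorbed by the actinometer: 3.12e-5 / 0.309 = 1.010e-4 mol.
Incident flux: 1.010e-4 / 0.701 = 1.441e-4 einstein.
Absorbed by unknown: 0.273 × 1.441e-4 = 3.934e-5 mol.
Φ(unknown) = 7.28e-6 / 3.934e-5 = 0.19.

Φ = 0.19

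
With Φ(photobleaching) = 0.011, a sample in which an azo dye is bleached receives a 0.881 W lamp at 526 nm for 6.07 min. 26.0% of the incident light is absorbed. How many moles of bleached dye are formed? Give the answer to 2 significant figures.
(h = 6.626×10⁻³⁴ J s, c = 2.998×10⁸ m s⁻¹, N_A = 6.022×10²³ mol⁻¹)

4.0×10⁻⁶ mol

Photon energy at 526 nm: hc/λ = (6.626×10⁻³⁴)(2.998×10⁸)/(526×10⁻⁹) = 3.777×10⁻¹⁹ J.
Energy delivered: (0.881 W)(364.2 s) = 320.9 J.
Photons incident: 320.9 / 3.777×10⁻¹⁹ = 8.496×10²⁰, i.e. 8.496×10²⁰/6.022×10²³ = 0.001411 mol.
Photons absorbed: 0.260 × 0.001411 = 3.669×10⁻⁴ mol.
Product: Φ × n_abs = 0.011 × 3.669×10⁻⁴ = 4.036×10⁻⁶ mol.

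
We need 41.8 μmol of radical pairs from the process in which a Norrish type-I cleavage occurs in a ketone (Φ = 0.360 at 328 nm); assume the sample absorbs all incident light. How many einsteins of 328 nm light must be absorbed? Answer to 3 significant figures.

1.16×10⁻⁴ einstein

Product: 41.8 μmol = 4.18×10⁻⁵ mol.
Photons that must be absorbed: 4.18×10⁻⁵ / 0.360 = 1.161×10⁻⁴ mol.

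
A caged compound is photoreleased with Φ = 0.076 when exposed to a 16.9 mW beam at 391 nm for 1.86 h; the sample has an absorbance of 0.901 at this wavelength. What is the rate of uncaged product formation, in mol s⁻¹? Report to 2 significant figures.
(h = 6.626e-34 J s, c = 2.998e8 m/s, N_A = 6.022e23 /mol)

3.7e-9 mol s⁻¹

Photon energy at 391 nm: hc/λ = (6.626e-34)(2.998e8)/(391e-9) = 5.080e-19 J.
Energy delivered: (16.9 mW)(6696 s) = 113.2 J.
Photons incident: 113.2 / 5.080e-19 = 2.228e20, i.e. 2.228e20/6.022e23 = 3.700e-4 mol.
Fraction absorbed: 1 − 10^(−0.901) = 0.8744.
Photons absorbed: 0.8744 × 3.700e-4 = 3.235e-4 mol.
Product formed: 0.076 × 3.235e-4 = 2.459e-5 mol.
Rate: 2.459e-5 / 6696 s = 3.7e-9 mol s⁻¹.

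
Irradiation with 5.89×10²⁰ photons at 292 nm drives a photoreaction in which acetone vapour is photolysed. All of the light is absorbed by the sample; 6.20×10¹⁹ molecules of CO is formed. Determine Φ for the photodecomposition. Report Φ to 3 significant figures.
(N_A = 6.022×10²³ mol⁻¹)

Product: 6.20×10¹⁹ / 6.022×10²³ = 1.030×10⁻⁴ mol.
Moles of photons: 5.89×10²⁰ / 6.022×10²³ = 9.781×10⁻⁴ mol.
Φ = 1.030×10⁻⁴ mol / 9.781×10⁻⁴ mol photons = 0.105.

Φ = 0.105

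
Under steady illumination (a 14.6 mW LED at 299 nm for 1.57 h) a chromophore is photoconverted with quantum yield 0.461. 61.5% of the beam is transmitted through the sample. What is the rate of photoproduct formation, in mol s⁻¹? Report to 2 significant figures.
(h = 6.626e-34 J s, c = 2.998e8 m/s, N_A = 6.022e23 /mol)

Photon energy at 299 nm: hc/λ = (6.626e-34)(2.998e8)/(299e-9) = 6.644e-19 J.
Energy delivered: (14.6 mW)(5652 s) = 82.52 J.
Photons incident: 82.52 / 6.644e-19 = 1.242e20, i.e. 1.242e20/6.022e23 = 2.062e-4 mol.
Fraction absorbed: 1 − 61.5/100 = 0.3850.
Photons absorbed: 0.3850 × 2.062e-4 = 7.939e-5 mol.
Product formed: 0.461 × 7.939e-5 = 3.660e-5 mol.
Rate: 3.660e-5 / 5652 s = 6.5e-9 mol s⁻¹.

6.5e-9 mol s⁻¹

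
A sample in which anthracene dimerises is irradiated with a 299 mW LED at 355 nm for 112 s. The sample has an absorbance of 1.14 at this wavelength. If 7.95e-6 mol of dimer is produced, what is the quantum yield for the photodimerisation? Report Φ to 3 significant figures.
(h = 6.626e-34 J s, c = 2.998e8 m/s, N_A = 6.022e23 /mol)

Photon energy at 355 nm: hc/λ = (6.626e-34)(2.998e8)/(355e-9) = 5.596e-19 J.
Energy delivered: (299 mW)(112 s) = 33.49 J.
Photons incident: 33.49 / 5.596e-19 = 5.985e19, i.e. 5.985e19/6.022e23 = 9.939e-5 mol.
Fraction absorbed: 1 − 10^(−1.14) = 0.9276.
Photons absorbed: 0.9276 × 9.939e-5 = 9.219e-5 mol.
Φ = 7.95e-6 mol / 9.219e-5 mol photons = 0.0862.

Φ = 0.0862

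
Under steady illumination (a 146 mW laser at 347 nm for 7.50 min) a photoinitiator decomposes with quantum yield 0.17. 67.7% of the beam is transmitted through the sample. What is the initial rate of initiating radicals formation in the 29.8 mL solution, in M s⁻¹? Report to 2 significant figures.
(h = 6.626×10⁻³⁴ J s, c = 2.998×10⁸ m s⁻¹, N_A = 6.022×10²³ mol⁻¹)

7.8×10⁻⁷ M s⁻¹

Photon energy at 347 nm: hc/λ = (6.626×10⁻³⁴)(2.998×10⁸)/(347×10⁻⁹) = 5.725×10⁻¹⁹ J.
Energy delivered: (146 mW)(450 s) = 65.70 J.
Photons incident: 65.70 / 5.725×10⁻¹⁹ = 1.148×10²⁰, i.e. 1.148×10²⁰/6.022×10²³ = 1.906×10⁻⁴ mol.
Fraction absorbed: 1 − 67.7/100 = 0.3230.
Photons absorbed: 0.3230 × 1.906×10⁻⁴ = 6.156×10⁻⁵ mol.
Product formed: 0.17 × 6.156×10⁻⁵ = 1.047×10⁻⁵ mol.
Rate: 1.047×10⁻⁵ mol / (450 s × 0.0298 L) = 7.8×10⁻⁷ M s⁻¹.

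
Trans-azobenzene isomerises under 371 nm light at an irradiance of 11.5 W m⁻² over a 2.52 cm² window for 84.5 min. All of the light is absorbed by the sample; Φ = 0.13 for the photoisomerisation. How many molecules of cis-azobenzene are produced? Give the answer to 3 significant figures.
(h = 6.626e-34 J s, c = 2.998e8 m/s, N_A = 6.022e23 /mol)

Photon energy at 371 nm: hc/λ = (6.626e-34)(2.998e8)/(371e-9) = 5.354e-19 J.
Energy delivered: (11.5 W m⁻²)(2.52e-4 m²)(5070 s) = 14.69 J.
Photons incident: 14.69 / 5.354e-19 = 2.744e19, i.e. 2.744e19/6.022e23 = 4.557e-5 mol.
Product: Φ × n_abs = 0.13 × 4.557e-5 = 5.924e-6 mol.
As a count: 5.924e-6 × 6.022e23 = 3.57e18.

3.57e18 molecules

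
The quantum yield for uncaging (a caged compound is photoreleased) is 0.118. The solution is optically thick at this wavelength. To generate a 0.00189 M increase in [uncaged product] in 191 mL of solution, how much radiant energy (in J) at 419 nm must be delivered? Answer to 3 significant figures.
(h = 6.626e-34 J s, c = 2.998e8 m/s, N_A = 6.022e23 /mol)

873 J

Product: (0.00189 M)(0.191 L) = 3.610e-4 mol.
Photons that must be absorbed: 3.610e-4 / 0.118 = 0.003059 mol.
Photon energy: hc/λ = 4.741e-19 J; per mole, 2.855e5 J mol⁻¹.
Energy required: 0.003059 × 2.855e5 = 873 J.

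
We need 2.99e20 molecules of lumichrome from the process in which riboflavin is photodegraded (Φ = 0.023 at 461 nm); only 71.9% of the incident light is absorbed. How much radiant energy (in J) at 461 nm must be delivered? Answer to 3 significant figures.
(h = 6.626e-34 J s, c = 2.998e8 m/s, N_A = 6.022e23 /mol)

7790 J

Product: 2.99e20 / 6.022e23 = 4.965e-4 mol.
Photons that must be absorbed: 4.965e-4 / 0.023 = 0.02159 mol.
Incident photons needed: 0.02159 / 0.719 = 0.03003 mol.
Photon energy: hc/λ = 4.309e-19 J; per mole, 2.595e5 J mol⁻¹.
Energy required: 0.03003 × 2.595e5 = 7790 J.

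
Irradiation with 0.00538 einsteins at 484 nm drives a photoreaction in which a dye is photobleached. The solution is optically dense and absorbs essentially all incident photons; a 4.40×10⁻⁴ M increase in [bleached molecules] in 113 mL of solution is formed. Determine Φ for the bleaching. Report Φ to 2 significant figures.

Product: (4.40×10⁻⁴ M)(0.113 L) = 4.972×10⁻⁵ mol.
Φ = 4.972×10⁻⁵ mol / 0.00538 mol photons = 0.0092.

Φ = 0.0092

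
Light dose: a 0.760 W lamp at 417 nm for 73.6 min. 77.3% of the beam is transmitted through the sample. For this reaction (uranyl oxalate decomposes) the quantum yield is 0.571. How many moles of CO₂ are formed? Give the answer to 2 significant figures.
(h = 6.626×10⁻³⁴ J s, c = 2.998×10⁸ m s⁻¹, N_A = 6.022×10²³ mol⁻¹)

0.0015 mol

Photon energy at 417 nm: hc/λ = (6.626×10⁻³⁴)(2.998×10⁸)/(417×10⁻⁹) = 4.764×10⁻¹⁹ J.
Energy delivered: (0.760 W)(4416 s) = 3356 J.
Photons incident: 3356 / 4.764×10⁻¹⁹ = 7.045×10²¹, i.e. 7.045×10²¹/6.022×10²³ = 0.01170 mol.
Fraction absorbed: 1 − 77.3/100 = 0.2270.
Photons absorbed: 0.2270 × 0.01170 = 0.002656 mol.
Product: Φ × n_abs = 0.571 × 0.002656 = 0.001517 mol.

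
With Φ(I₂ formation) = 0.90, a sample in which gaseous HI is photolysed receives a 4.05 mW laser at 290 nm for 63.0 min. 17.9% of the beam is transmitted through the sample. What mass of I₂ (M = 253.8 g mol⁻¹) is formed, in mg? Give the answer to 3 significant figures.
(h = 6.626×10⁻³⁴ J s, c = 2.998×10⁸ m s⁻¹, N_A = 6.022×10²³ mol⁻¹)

6.96 mg

Photon energy at 290 nm: hc/λ = (6.626×10⁻³⁴)(2.998×10⁸)/(290×10⁻⁹) = 6.850×10⁻¹⁹ J.
Energy delivered: (4.05 mW)(3780 s) = 15.31 J.
Photons incident: 15.31 / 6.850×10⁻¹⁹ = 2.235×10¹⁹, i.e. 2.235×10¹⁹/6.022×10²³ = 3.711×10⁻⁵ mol.
Fraction absorbed: 1 − 17.9/100 = 0.8210.
Photons absorbed: 0.8210 × 3.711×10⁻⁵ = 3.047×10⁻⁵ mol.
Product: Φ × n_abs = 0.90 × 3.047×10⁻⁵ = 2.742×10⁻⁵ mol.
Mass: 2.742×10⁻⁵ × 253.8 = 0.006959 g = 6.96 mg.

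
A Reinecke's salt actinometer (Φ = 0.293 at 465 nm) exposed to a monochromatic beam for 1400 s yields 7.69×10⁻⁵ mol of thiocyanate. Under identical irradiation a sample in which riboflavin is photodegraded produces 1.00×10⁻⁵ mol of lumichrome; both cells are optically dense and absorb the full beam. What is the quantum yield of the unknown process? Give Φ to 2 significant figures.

Photons absorbed by the actinometer: 7.69×10⁻⁵ / 0.293 = 2.625×10⁻⁴ mol.
Φ(unknown) = 1.00×10⁻⁵ / 2.625×10⁻⁴ = 0.038.

Φ = 0.038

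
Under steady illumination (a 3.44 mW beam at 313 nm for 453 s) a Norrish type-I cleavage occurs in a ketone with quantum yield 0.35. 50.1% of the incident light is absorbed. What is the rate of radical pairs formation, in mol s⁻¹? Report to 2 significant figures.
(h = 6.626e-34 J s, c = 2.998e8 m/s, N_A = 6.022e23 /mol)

1.6e-9 mol s⁻¹

Photon energy at 313 nm: hc/λ = (6.626e-34)(2.998e8)/(313e-9) = 6.347e-19 J.
Energy delivered: (3.44 mW)(453 s) = 1.558 J.
Photons incident: 1.558 / 6.347e-19 = 2.455e18, i.e. 2.455e18/6.022e23 = 4.077e-6 mol.
Photons absorbed: 0.501 × 4.077e-6 = 2.043e-6 mol.
Product formed: 0.35 × 2.043e-6 = 7.151e-7 mol.
Rate: 7.151e-7 / 453 s = 1.6e-9 mol s⁻¹.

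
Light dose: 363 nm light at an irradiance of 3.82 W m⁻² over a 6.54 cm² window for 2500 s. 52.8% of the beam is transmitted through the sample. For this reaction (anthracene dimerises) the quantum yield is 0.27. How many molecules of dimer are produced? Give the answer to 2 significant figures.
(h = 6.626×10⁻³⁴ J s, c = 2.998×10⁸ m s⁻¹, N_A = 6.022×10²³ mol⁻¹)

Photon energy at 363 nm: hc/λ = (6.626×10⁻³⁴)(2.998×10⁸)/(363×10⁻⁹) = 5.472×10⁻¹⁹ J.
Energy delivered: (3.82 W m⁻²)(6.54×10⁻⁴ m²)(2500 s) = 6.246 J.
Photons incident: 6.246 / 5.472×10⁻¹⁹ = 1.141×10¹⁹, i.e. 1.141×10¹⁹/6.022×10²³ = 1.895×10⁻⁵ mol.
Fraction absorbed: 1 − 52.8/100 = 0.4720.
Photons absorbed: 0.4720 × 1.895×10⁻⁵ = 8.944×10⁻⁶ mol.
Product: Φ × n_abs = 0.27 × 8.944×10⁻⁶ = 2.415×10⁻⁶ mol.
As a count: 2.415×10⁻⁶ × 6.022×10²³ = 1.5×10¹⁸.

1.5×10¹⁸ molecules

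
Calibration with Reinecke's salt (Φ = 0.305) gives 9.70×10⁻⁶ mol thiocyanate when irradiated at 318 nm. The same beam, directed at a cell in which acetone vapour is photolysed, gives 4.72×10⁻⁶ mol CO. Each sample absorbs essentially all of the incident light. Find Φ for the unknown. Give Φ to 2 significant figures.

Photons absorbed by the actinometer: 9.70×10⁻⁶ / 0.305 = 3.180×10⁻⁵ mol.
Φ(unknown) = 4.72×10⁻⁶ / 3.180×10⁻⁵ = 0.15.

Φ = 0.15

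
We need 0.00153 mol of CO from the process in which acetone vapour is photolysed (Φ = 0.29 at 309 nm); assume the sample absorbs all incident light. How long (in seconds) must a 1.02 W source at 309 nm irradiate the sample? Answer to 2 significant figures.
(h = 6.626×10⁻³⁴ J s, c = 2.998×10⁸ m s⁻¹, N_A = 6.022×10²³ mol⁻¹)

Photons that must be absorbed: 0.00153 / 0.29 = 0.005276 mol.
Photon energy: hc/λ = 6.429×10⁻¹⁹ J; per mole, 3.872×10⁵ J mol⁻¹.
Energy required: 0.005276 × 3.872×10⁵ = 2043 J.
Time: 2043 J / 1.02 W = 2000 s.

t ≈ 2000 s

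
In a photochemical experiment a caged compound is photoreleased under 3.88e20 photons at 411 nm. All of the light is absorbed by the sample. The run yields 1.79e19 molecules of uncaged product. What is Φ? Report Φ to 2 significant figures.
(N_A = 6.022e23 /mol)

Φ = 0.046

Product: 1.79e19 / 6.022e23 = 2.972e-5 mol.
Moles of photons: 3.88e20 / 6.022e23 = 6.443e-4 mol.
Φ = 2.972e-5 mol / 6.443e-4 mol photons = 0.046.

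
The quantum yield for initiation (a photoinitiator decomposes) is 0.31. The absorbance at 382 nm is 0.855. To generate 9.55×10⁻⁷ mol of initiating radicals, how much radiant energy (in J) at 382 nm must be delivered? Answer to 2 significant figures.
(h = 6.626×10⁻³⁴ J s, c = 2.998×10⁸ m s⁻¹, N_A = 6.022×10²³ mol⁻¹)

1.1 J

Photons that must be absorbed: 9.55×10⁻⁷ / 0.31 = 3.081×10⁻⁶ mol.
Fraction absorbed: 1 − 10^(−0.855) = 0.8604.
Incident photons needed: 3.081×10⁻⁶ / 0.8604 = 3.581×10⁻⁶ mol.
Photon energy: hc/λ = 5.200×10⁻¹⁹ J; per mole, 3.131×10⁵ J mol⁻¹.
Energy required: 3.581×10⁻⁶ × 3.131×10⁵ = 1.1 J.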